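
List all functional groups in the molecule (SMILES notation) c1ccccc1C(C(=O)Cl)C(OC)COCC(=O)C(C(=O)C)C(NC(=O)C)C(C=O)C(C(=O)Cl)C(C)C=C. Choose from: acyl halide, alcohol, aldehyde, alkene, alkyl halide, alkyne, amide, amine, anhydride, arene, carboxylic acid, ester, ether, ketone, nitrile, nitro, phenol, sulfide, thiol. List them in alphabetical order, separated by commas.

acyl halide, aldehyde, alkene, amide, arene, ether, ketone

Taking each segment in turn:
  C6H5: C6H5– phenyl ring → arene.
  CH(COCl): pendant –C(=O)X: carbonyl C bonded to C and halogen → acyl halide.
  CH(OCH3): pendant –OCH3: C–O–C with sp³ C, no adjacent C=O → ether.
  CH2OCH2: C–O–C with sp³ carbons on both sides and no adjacent C=O → ether.
  CO: –C(=O)– with carbon on both sides → ketone.
  CH(COCH3): pendant –COCH3: carbonyl C bonded to two carbons → ketone.
  CH(NHCOCH3): pendant –NHC(=O)CH3: N bonded to a carbonyl → amide (not amine).
  CH(CHO): pendant –CHO: carbonyl C bonded to C and H → aldehyde.
  CH(COCl): pendant –C(=O)X: carbonyl C bonded to C and halogen → acyl halide.
  CH=CH2: C=C double bond → alkene.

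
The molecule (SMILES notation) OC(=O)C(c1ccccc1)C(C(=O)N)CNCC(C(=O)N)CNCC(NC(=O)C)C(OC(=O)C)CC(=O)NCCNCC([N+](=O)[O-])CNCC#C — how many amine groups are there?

4

Taking each segment in turn:
  HOOC: –COOH: carbonyl C bonded to –OH and C → carboxylic acid (the –OH is not a separate alcohol).
  CH(C6H5): pendant –C6H5: benzene ring → arene.
  CH(CONH2): pendant –CONH2: carbonyl C bonded to C and N → amide.
  CH2NHCH2: C–N–C with sp³ carbons and no adjacent C=O → amine (secondary).
  CH(CONH2): pendant –CONH2: carbonyl C bonded to C and N → amide.
  CH2NHCH2: C–N–C with sp³ carbons and no adjacent C=O → amine (secondary).
  CH(NHCOCH3): pendant –NHC(=O)CH3: N bonded to a carbonyl → amide (not amine).
  CH(OCOCH3): pendant –OC(=O)CH3: an acyloxy group → ester.
  CH2CONHCH2: –C(=O)–N– linkage → amide (the N is not an amine).
  CH2NHCH2: C–N–C with sp³ carbons and no adjacent C=O → amine (secondary).
  CH(NO2): –NO2 on an sp³ carbon → nitro (the N=O is not a carbonyl).
  CH2NHCH2: C–N–C with sp³ carbons and no adjacent C=O → amine (secondary).
  C≡CH: C≡C triple bond → alkyne.
Amine appears at: CH2NHCH2, CH2NHCH2, CH2NHCH2, CH2NHCH2 → 4.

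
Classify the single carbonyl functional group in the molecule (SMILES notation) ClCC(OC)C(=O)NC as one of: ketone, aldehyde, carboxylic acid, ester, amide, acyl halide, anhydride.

The carbonyl is in the CONHCH3 segment: –C(=O)NHCH3: carbonyl C bonded to C and to N → amide (the N is not an amine).

amide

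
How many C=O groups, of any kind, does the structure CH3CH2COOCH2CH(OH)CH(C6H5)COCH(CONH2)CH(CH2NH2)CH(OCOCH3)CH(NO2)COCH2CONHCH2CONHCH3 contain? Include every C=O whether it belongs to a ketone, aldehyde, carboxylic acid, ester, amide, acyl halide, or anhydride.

CH2COOCH2: ester, 1 C=O (running total 1).
CO: ketone, 1 C=O (running total 2).
CH(CONH2): amide, 1 C=O (running total 3).
CH(OCOCH3): ester, 1 C=O (running total 4).
CO: ketone, 1 C=O (running total 5).
CH2CONHCH2: amide, 1 C=O (running total 6).
CONHCH3: amide, 1 C=O (running total 7).

7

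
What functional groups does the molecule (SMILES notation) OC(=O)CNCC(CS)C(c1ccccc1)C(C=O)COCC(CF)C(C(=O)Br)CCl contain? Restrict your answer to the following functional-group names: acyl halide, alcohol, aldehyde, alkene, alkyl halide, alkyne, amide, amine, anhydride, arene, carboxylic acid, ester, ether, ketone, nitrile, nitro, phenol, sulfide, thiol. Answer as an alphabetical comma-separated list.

acyl halide, aldehyde, alkyl halide, amine, arene, carboxylic acid, ether, thiol

–COOH: carbonyl C bonded to –OH and C → carboxylic acid (the –OH is not a separate alcohol).
C–N–C with sp³ carbons and no adjacent C=O → amine (secondary).
pendant –CH2SH → thiol.
pendant –C6H5: benzene ring → arene.
pendant –CHO: carbonyl C bonded to C and H → aldehyde.
C–O–C with sp³ carbons on both sides and no adjacent C=O → ether.
pendant –CH2X: halogen on sp³ carbon → alkyl halide.
pendant –C(=O)X: carbonyl C bonded to C and halogen → acyl halide.
halogen on an sp³ carbon → alkyl halide.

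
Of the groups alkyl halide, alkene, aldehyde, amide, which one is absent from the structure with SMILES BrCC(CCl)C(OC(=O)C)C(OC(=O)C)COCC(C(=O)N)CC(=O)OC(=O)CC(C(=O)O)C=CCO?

alkene: present (CH=CH — C=C double bond → alkene).
amide: present (CH(CONH2) — pendant –CONH2: carbonyl C bonded to C and N → amide).
alkyl halide: present (BrCH2 — halogen on an sp³ carbon → alkyl halide).
aldehyde: absent. In CH(COOH), the carbonyl carbon bears –OH, not –H, so it is a carboxylic acid.

aldehyde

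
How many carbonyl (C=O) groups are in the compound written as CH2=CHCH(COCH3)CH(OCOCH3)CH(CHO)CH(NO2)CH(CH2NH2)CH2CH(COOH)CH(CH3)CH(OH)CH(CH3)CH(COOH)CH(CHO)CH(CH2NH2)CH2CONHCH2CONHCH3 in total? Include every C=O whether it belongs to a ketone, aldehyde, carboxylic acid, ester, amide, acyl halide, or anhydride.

8

CH(COCH3): ketone, 1 C=O (running total 1).
CH(OCOCH3): ester, 1 C=O (running total 2).
CH(CHO): aldehyde, 1 C=O (running total 3).
CH(COOH): carboxylic acid, 1 C=O (running total 4).
CH(COOH): carboxylic acid, 1 C=O (running total 5).
CH(CHO): aldehyde, 1 C=O (running total 6).
CH2CONHCH2: amide, 1 C=O (running total 7).
CONHCH3: amide, 1 C=O (running total 8).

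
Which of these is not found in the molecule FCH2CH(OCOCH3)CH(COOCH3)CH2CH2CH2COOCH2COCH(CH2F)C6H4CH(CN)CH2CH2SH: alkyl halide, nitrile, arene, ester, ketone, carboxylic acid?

carboxylic acid

alkyl halide: present (FCH2 — halogen on an sp³ carbon → alkyl halide).
ester: present (CH(OCOCH3) — pendant –OC(=O)CH3: an acyloxy group → ester).
nitrile: present (CH(CN) — pendant –C≡N: nitrile).
arene: present (C6H4 — para-disubstituted benzene ring → arene).
ketone: present (CO — –C(=O)– with carbon on both sides → ketone).
carboxylic acid: absent. In each of CH(OCOCH3), CH(COOCH3) and CH2COOCH2, the acyl oxygen is bonded to carbon (–O–C), not to H, so this is an ester.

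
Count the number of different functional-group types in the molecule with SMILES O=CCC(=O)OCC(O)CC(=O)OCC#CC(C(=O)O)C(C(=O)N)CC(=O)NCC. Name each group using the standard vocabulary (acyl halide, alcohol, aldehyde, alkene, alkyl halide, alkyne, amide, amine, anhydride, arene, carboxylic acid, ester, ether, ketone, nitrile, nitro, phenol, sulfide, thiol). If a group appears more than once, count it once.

Reading the structure from left to right:
  OHC: terminal –CHO: carbonyl C bonded to H and C → aldehyde.
  CH2COOCH2: –C(=O)–O–C with C on the carbonyl side → ester.
  CH(OH): –OH on an sp³ carbon → alcohol (secondary).
  CH2COOCH2: –C(=O)–O–C with C on the carbonyl side → ester.
  C≡C: C≡C triple bond → alkyne.
  CH(COOH): pendant –COOH: carbonyl C bonded to C and –OH → carboxylic acid.
  CH(CONH2): pendant –CONH2: carbonyl C bonded to C and N → amide.
  CH2CONHCH2: –C(=O)–N– linkage → amide (the N is not an amine).
Distinct types present: alcohol, aldehyde, alkyne, amide, carboxylic acid, ester.

6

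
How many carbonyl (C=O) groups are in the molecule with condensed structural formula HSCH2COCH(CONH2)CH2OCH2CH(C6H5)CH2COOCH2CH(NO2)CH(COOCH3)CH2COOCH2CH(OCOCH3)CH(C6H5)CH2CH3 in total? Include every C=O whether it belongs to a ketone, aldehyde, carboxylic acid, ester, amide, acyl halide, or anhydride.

CO: ketone, 1 C=O (running total 1).
CH(CONH2): amide, 1 C=O (running total 2).
CH2COOCH2: ester, 1 C=O (running total 3).
CH(COOCH3): ester, 1 C=O (running total 4).
CH2COOCH2: ester, 1 C=O (running total 5).
CH(OCOCH3): ester, 1 C=O (running total 6).

6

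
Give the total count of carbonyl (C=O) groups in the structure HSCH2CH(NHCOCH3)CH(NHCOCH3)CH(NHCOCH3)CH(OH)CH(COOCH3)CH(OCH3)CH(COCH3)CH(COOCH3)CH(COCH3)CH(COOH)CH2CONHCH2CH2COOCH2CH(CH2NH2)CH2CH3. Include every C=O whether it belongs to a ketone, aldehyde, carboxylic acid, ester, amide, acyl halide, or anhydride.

CH(NHCOCH3): amide, 1 C=O (running total 1).
CH(NHCOCH3): amide, 1 C=O (running total 2).
CH(NHCOCH3): amide, 1 C=O (running total 3).
CH(COOCH3): ester, 1 C=O (running total 4).
CH(COCH3): ketone, 1 C=O (running total 5).
CH(COOCH3): ester, 1 C=O (running total 6).
CH(COCH3): ketone, 1 C=O (running total 7).
CH(COOH): carboxylic acid, 1 C=O (running total 8).
CH2CONHCH2: amide, 1 C=O (running total 9).
CH2COOCH2: ester, 1 C=O (running total 10).

10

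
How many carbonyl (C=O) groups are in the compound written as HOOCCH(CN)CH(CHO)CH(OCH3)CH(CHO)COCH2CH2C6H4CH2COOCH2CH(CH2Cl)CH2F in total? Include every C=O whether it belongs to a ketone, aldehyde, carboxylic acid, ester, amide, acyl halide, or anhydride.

5

HOOC: carboxylic acid, 1 C=O (running total 1).
CH(CHO): aldehyde, 1 C=O (running total 2).
CH(CHO): aldehyde, 1 C=O (running total 3).
CO: ketone, 1 C=O (running total 4).
CH2COOCH2: ester, 1 C=O (running total 5).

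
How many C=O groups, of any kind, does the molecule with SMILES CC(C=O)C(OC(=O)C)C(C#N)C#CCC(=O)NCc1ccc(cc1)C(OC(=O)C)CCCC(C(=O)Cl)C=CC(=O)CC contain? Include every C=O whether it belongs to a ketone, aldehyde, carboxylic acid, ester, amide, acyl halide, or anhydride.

6

CH(CHO): aldehyde, 1 C=O (running total 1).
CH(OCOCH3): ester, 1 C=O (running total 2).
CH2CONHCH2: amide, 1 C=O (running total 3).
CH(OCOCH3): ester, 1 C=O (running total 4).
CH(COCl): acyl halide, 1 C=O (running total 5).
CO: ketone, 1 C=O (running total 6).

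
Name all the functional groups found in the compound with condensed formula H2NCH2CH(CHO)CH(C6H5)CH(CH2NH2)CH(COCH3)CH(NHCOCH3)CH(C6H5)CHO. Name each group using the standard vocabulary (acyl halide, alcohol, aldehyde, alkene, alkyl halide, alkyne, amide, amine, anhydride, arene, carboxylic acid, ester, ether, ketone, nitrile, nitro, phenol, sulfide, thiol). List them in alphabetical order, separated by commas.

Working along the chain:
  H2NCH2: –NH2 on an sp³ carbon with no adjacent C=O → amine.
  CH(CHO): pendant –CHO: carbonyl C bonded to C and H → aldehyde.
  CH(C6H5): pendant –C6H5: benzene ring → arene.
  CH(CH2NH2): pendant –CH2NH2: N on sp³ C, no adjacent C=O → amine.
  CH(COCH3): pendant –COCH3: carbonyl C bonded to two carbons → ketone.
  CH(NHCOCH3): pendant –NHC(=O)CH3: N bonded to a carbonyl → amide (not amine).
  CH(C6H5): pendant –C6H5: benzene ring → arene.
  CHO: terminal –CHO: carbonyl C bonded to H and C → aldehyde.

aldehyde, amide, amine, arene, ketone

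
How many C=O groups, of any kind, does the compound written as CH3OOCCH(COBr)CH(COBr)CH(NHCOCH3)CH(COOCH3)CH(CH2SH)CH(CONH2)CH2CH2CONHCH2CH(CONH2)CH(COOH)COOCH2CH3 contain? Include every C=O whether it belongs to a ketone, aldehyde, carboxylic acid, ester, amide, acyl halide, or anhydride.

CH3OOC: ester, 1 C=O (running total 1).
CH(COBr): acyl halide, 1 C=O (running total 2).
CH(COBr): acyl halide, 1 C=O (running total 3).
CH(NHCOCH3): amide, 1 C=O (running total 4).
CH(COOCH3): ester, 1 C=O (running total 5).
CH(CONH2): amide, 1 C=O (running total 6).
CH2CONHCH2: amide, 1 C=O (running total 7).
CH(CONH2): amide, 1 C=O (running total 8).
CH(COOH): carboxylic acid, 1 C=O (running total 9).
COOCH2CH3: ester, 1 C=O (running total 10).

10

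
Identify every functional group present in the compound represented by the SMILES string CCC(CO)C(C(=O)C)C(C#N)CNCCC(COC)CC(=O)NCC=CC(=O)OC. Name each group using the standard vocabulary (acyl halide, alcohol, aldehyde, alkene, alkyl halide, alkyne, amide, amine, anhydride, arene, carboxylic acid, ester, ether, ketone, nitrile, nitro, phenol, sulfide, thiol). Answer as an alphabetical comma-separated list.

alcohol, alkene, amide, amine, ester, ether, ketone, nitrile

Working along the chain:
  CH(CH2OH): pendant –CH2OH on an sp³ backbone C → alcohol.
  CH(COCH3): pendant –COCH3: carbonyl C bonded to two carbons → ketone.
  CH(CN): pendant –C≡N: nitrile.
  CH2NHCH2: C–N–C with sp³ carbons and no adjacent C=O → amine (secondary).
  CH(CH2OCH3): pendant –CH2OCH3: C–O–C linkage → ether.
  CH2CONHCH2: –C(=O)–N– linkage → amide (the N is not an amine).
  CH=CH: C=C double bond → alkene.
  COOCH3: –C(=O)OCH3: carbonyl C bonded to C and to –OCH3 → ester (not ketone + ether).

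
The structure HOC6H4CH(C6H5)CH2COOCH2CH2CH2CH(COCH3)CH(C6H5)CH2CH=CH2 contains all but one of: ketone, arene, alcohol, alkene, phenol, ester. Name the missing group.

alcohol

ester: present (CH2COOCH2 — –C(=O)–O–C with C on the carbonyl side → ester).
ketone: present (CH(COCH3) — pendant –COCH3: carbonyl C bonded to two carbons → ketone).
arene: present (HOC6H4 — –OH attached directly to an aromatic ring → phenol (not alcohol); the ring itself is an arene).
alkene: present (CH=CH2 — C=C double bond → alkene).
phenol: present (HOC6H4 — –OH attached directly to an aromatic ring → phenol (not alcohol); the ring itself is an arene).
alcohol: absent. In HOC6H4, the –OH is on an aromatic ring carbon; that is a phenol, not an alcohol.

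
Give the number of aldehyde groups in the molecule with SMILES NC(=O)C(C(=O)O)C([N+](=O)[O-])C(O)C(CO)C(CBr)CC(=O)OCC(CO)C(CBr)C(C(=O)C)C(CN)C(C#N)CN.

0

Taking each segment in turn:
  H2NCO: –C(=O)NH2: carbonyl C bonded to C and to N → amide (the N is not a separate amine).
  CH(COOH): pendant –COOH: carbonyl C bonded to C and –OH → carboxylic acid.
  CH(NO2): –NO2 on an sp³ carbon → nitro (the N=O is not a carbonyl).
  CH(OH): –OH on an sp³ carbon → alcohol (secondary).
  CH(CH2OH): pendant –CH2OH on an sp³ backbone C → alcohol.
  CH(CH2Br): pendant –CH2X: halogen on sp³ carbon → alkyl halide.
  CH2COOCH2: –C(=O)–O–C with C on the carbonyl side → ester.
  CH(CH2OH): pendant –CH2OH on an sp³ backbone C → alcohol.
  CH(CH2Br): pendant –CH2X: halogen on sp³ carbon → alkyl halide.
  CH(COCH3): pendant –COCH3: carbonyl C bonded to two carbons → ketone.
  CH(CH2NH2): pendant –CH2NH2: N on sp³ C, no adjacent C=O → amine.
  CH(CN): pendant –C≡N: nitrile.
  CH2NH2: –NH2 on an sp³ carbon with no adjacent C=O → amine.
No segment is a aldehyde: CH(COOH) is carboxylic acid, not aldehyde; CH2COOCH2 is ester, not aldehyde; CH(COCH3) is ketone, not aldehyde. → 0.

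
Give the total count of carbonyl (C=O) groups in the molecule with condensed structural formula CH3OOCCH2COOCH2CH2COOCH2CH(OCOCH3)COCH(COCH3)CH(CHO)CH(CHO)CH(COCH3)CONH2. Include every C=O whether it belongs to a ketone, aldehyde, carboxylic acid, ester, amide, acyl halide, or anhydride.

10

CH3OOC: ester, 1 C=O (running total 1).
CH2COOCH2: ester, 1 C=O (running total 2).
CH2COOCH2: ester, 1 C=O (running total 3).
CH(OCOCH3): ester, 1 C=O (running total 4).
CO: ketone, 1 C=O (running total 5).
CH(COCH3): ketone, 1 C=O (running total 6).
CH(CHO): aldehyde, 1 C=O (running total 7).
CH(CHO): aldehyde, 1 C=O (running total 8).
CH(COCH3): ketone, 1 C=O (running total 9).
CONH2: amide, 1 C=O (running total 10).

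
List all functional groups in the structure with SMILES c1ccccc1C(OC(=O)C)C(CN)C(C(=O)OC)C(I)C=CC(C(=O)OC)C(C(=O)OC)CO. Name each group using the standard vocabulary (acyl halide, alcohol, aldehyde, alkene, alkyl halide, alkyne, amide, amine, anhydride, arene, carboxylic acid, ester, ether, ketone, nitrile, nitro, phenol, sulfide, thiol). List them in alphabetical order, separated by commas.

alcohol, alkene, alkyl halide, amine, arene, ester

Working along the chain:
  C6H5: C6H5– phenyl ring → arene.
  CH(OCOCH3): pendant –OC(=O)CH3: an acyloxy group → ester.
  CH(CH2NH2): pendant –CH2NH2: N on sp³ C, no adjacent C=O → amine.
  CH(COOCH3): pendant –COOCH3: carbonyl C bonded to C and –OCH3 → ester.
  CH(I): halogen on an sp³ carbon → alkyl halide.
  CH=CH: C=C double bond → alkene.
  CH(COOCH3): pendant –COOCH3: carbonyl C bonded to C and –OCH3 → ester.
  CH(COOCH3): pendant –COOCH3: carbonyl C bonded to C and –OCH3 → ester.
  CH2OH: –OH on an sp³ carbon → alcohol.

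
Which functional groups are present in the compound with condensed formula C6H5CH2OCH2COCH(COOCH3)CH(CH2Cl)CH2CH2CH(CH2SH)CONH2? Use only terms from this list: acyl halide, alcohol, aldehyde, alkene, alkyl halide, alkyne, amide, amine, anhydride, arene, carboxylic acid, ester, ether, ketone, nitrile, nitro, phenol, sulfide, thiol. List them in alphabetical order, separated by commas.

Reading the structure from left to right:
  C6H5: C6H5– phenyl ring → arene.
  CH2OCH2: C–O–C with sp³ carbons on both sides and no adjacent C=O → ether.
  CO: –C(=O)– with carbon on both sides → ketone.
  CH(COOCH3): pendant –COOCH3: carbonyl C bonded to C and –OCH3 → ester.
  CH(CH2Cl): pendant –CH2X: halogen on sp³ carbon → alkyl halide.
  CH(CH2SH): pendant –CH2SH → thiol.
  CONH2: –C(=O)NH2: carbonyl C bonded to C and to N → amide (the N is not a separate amine).

alkyl halide, amide, arene, ester, ether, ketone, thiol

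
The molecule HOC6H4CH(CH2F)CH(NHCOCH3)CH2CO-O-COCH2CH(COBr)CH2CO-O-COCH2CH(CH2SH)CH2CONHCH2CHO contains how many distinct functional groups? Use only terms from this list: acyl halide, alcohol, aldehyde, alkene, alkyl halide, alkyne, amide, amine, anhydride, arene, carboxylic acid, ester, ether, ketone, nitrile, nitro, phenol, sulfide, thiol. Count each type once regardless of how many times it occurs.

–OH attached directly to an aromatic ring → phenol (not alcohol); the ring itself is an arene.
pendant –CH2X: halogen on sp³ carbon → alkyl halide.
pendant –NHC(=O)CH3: N bonded to a carbonyl → amide (not amine).
two acyl groups sharing one oxygen, –C(=O)–O–C(=O)– → anhydride.
pendant –C(=O)X: carbonyl C bonded to C and halogen → acyl halide.
two acyl groups sharing one oxygen, –C(=O)–O–C(=O)– → anhydride.
pendant –CH2SH → thiol.
–C(=O)–N– linkage → amide (the N is not an amine).
terminal –CHO: carbonyl C bonded to H and C → aldehyde.
Distinct types present: acyl halide, aldehyde, alkyl halide, amide, anhydride, arene, phenol, thiol.

8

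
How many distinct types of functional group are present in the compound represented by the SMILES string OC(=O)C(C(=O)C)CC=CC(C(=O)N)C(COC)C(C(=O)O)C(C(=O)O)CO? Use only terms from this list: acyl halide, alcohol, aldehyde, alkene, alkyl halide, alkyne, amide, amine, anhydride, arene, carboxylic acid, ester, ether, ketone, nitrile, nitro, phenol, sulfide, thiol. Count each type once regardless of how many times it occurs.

6

Reading the structure from left to right:
  HOOC: –COOH: carbonyl C bonded to –OH and C → carboxylic acid (the –OH is not a separate alcohol).
  CH(COCH3): pendant –COCH3: carbonyl C bonded to two carbons → ketone.
  CH=CH: C=C double bond → alkene.
  CH(CONH2): pendant –CONH2: carbonyl C bonded to C and N → amide.
  CH(CH2OCH3): pendant –CH2OCH3: C–O–C linkage → ether.
  CH(COOH): pendant –COOH: carbonyl C bonded to C and –OH → carboxylic acid.
  CH(COOH): pendant –COOH: carbonyl C bonded to C and –OH → carboxylic acid.
  CH2OH: –OH on an sp³ carbon → alcohol.
Distinct types present: alcohol, alkene, amide, carboxylic acid, ether, ketone.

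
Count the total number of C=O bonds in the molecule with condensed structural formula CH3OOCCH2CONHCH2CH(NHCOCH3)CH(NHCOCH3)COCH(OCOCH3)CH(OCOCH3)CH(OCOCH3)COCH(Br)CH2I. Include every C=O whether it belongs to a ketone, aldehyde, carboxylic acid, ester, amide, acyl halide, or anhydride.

CH3OOC: ester, 1 C=O (running total 1).
CH2CONHCH2: amide, 1 C=O (running total 2).
CH(NHCOCH3): amide, 1 C=O (running total 3).
CH(NHCOCH3): amide, 1 C=O (running total 4).
CO: ketone, 1 C=O (running total 5).
CH(OCOCH3): ester, 1 C=O (running total 6).
CH(OCOCH3): ester, 1 C=O (running total 7).
CH(OCOCH3): ester, 1 C=O (running total 8).
CO: ketone, 1 C=O (running total 9).

9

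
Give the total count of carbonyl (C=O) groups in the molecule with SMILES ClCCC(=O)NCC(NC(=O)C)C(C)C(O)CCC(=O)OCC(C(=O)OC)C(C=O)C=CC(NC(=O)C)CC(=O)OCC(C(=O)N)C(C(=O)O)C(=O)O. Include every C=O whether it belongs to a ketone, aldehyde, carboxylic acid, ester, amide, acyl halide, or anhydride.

CH2CONHCH2: amide, 1 C=O (running total 1).
CH(NHCOCH3): amide, 1 C=O (running total 2).
CH2COOCH2: ester, 1 C=O (running total 3).
CH(COOCH3): ester, 1 C=O (running total 4).
CH(CHO): aldehyde, 1 C=O (running total 5).
CH(NHCOCH3): amide, 1 C=O (running total 6).
CH2COOCH2: ester, 1 C=O (running total 7).
CH(CONH2): amide, 1 C=O (running total 8).
CH(COOH): carboxylic acid, 1 C=O (running total 9).
COOH: carboxylic acid, 1 C=O (running total 10).

10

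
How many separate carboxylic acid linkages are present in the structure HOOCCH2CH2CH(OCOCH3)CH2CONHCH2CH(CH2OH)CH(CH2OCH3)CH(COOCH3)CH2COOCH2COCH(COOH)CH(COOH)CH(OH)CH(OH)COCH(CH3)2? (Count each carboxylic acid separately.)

–COOH: carbonyl C bonded to –OH and C → carboxylic acid (the –OH is not a separate alcohol).
pendant –OC(=O)CH3: an acyloxy group → ester.
–C(=O)–N– linkage → amide (the N is not an amine).
pendant –CH2OH on an sp³ backbone C → alcohol.
pendant –CH2OCH3: C–O–C linkage → ether.
pendant –COOCH3: carbonyl C bonded to C and –OCH3 → ester.
–C(=O)–O–C with C on the carbonyl side → ester.
–C(=O)– with carbon on both sides → ketone.
pendant –COOH: carbonyl C bonded to C and –OH → carboxylic acid.
pendant –COOH: carbonyl C bonded to C and –OH → carboxylic acid.
–OH on an sp³ carbon → alcohol (secondary).
–OH on an sp³ carbon → alcohol (secondary).
–C(=O)– with carbon on both sides → ketone.
Carboxylic acid appears at: HOOC, CH(COOH), CH(COOH) → 3.

3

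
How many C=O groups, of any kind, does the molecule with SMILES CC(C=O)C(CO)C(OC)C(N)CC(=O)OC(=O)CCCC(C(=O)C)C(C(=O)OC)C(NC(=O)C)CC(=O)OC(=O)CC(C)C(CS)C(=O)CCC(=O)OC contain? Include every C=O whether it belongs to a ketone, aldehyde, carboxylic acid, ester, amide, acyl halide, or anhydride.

CH(CHO): aldehyde, 1 C=O (running total 1).
CH2CO-O-COCH2: anhydride, 2 C=O (running total 3).
CH(COCH3): ketone, 1 C=O (running total 4).
CH(COOCH3): ester, 1 C=O (running total 5).
CH(NHCOCH3): amide, 1 C=O (running total 6).
CH2CO-O-COCH2: anhydride, 2 C=O (running total 8).
CO: ketone, 1 C=O (running total 9).
COOCH3: ester, 1 C=O (running total 10).

10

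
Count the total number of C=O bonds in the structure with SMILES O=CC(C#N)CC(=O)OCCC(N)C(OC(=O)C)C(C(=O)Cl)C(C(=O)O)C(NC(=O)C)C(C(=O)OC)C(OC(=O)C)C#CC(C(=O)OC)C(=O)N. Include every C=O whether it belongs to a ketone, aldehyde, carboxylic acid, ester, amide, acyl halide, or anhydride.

OHC: aldehyde, 1 C=O (running total 1).
CH2COOCH2: ester, 1 C=O (running total 2).
CH(OCOCH3): ester, 1 C=O (running total 3).
CH(COCl): acyl halide, 1 C=O (running total 4).
CH(COOH): carboxylic acid, 1 C=O (running total 5).
CH(NHCOCH3): amide, 1 C=O (running total 6).
CH(COOCH3): ester, 1 C=O (running total 7).
CH(OCOCH3): ester, 1 C=O (running total 8).
CH(COOCH3): ester, 1 C=O (running total 9).
CONH2: amide, 1 C=O (running total 10).

10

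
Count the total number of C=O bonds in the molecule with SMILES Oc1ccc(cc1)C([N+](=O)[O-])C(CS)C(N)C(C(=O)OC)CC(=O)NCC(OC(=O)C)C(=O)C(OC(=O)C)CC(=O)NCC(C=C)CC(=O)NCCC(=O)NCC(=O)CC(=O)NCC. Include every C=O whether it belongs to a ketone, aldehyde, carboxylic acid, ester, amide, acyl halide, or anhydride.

10

CH(COOCH3): ester, 1 C=O (running total 1).
CH2CONHCH2: amide, 1 C=O (running total 2).
CH(OCOCH3): ester, 1 C=O (running total 3).
CO: ketone, 1 C=O (running total 4).
CH(OCOCH3): ester, 1 C=O (running total 5).
CH2CONHCH2: amide, 1 C=O (running total 6).
CH2CONHCH2: amide, 1 C=O (running total 7).
CH2CONHCH2: amide, 1 C=O (running total 8).
CO: ketone, 1 C=O (running total 9).
CH2CONHCH2: amide, 1 C=O (running total 10).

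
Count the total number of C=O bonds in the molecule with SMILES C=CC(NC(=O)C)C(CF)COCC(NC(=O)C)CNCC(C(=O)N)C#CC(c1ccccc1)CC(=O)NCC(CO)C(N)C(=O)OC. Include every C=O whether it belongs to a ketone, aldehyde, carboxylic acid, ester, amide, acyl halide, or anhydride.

5

CH(NHCOCH3): amide, 1 C=O (running total 1).
CH(NHCOCH3): amide, 1 C=O (running total 2).
CH(CONH2): amide, 1 C=O (running total 3).
CH2CONHCH2: amide, 1 C=O (running total 4).
COOCH3: ester, 1 C=O (running total 5).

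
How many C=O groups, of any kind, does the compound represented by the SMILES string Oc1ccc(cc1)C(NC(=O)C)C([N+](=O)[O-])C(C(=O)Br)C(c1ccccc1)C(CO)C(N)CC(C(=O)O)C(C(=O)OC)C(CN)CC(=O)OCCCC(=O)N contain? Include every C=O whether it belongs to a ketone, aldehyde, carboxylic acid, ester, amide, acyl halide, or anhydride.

CH(NHCOCH3): amide, 1 C=O (running total 1).
CH(COBr): acyl halide, 1 C=O (running total 2).
CH(COOH): carboxylic acid, 1 C=O (running total 3).
CH(COOCH3): ester, 1 C=O (running total 4).
CH2COOCH2: ester, 1 C=O (running total 5).
CONH2: amide, 1 C=O (running total 6).

6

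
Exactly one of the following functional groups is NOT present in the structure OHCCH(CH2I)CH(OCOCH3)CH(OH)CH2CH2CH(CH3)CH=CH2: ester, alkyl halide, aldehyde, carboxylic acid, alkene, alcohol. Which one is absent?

carboxylic acid

ester: present (CH(OCOCH3) — pendant –OC(=O)CH3: an acyloxy group → ester).
aldehyde: present (OHC — terminal –CHO: carbonyl C bonded to H and C → aldehyde).
alkyl halide: present (CH(CH2I) — pendant –CH2X: halogen on sp³ carbon → alkyl halide).
alcohol: present (CH(OH) — –OH on an sp³ carbon → alcohol (secondary)).
alkene: present (CH=CH2 — C=C double bond → alkene).
carboxylic acid: absent. In CH(OCOCH3), the acyl oxygen is bonded to carbon (–O–C), not to H, so this is an ester.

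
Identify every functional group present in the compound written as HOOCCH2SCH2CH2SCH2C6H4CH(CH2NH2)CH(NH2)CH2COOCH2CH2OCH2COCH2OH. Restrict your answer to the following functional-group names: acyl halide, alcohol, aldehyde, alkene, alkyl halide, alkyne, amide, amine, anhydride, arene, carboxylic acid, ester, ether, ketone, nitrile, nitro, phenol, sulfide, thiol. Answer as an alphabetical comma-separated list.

–COOH: carbonyl C bonded to –OH and C → carboxylic acid (the –OH is not a separate alcohol).
C–S–C linkage → sulfide (thioether).
C–S–C linkage → sulfide (thioether).
para-disubstituted benzene ring → arene.
pendant –CH2NH2: N on sp³ C, no adjacent C=O → amine.
–NH2 on an sp³ carbon with no adjacent C=O → amine.
–C(=O)–O–C with C on the carbonyl side → ester.
C–O–C with sp³ carbons on both sides and no adjacent C=O → ether.
–C(=O)– with carbon on both sides → ketone.
–OH on an sp³ carbon → alcohol.

alcohol, amine, arene, carboxylic acid, ester, ether, ketone, sulfide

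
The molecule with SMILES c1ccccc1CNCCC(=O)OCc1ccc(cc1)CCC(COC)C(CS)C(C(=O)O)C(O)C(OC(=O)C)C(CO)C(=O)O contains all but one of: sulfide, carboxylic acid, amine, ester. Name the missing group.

amine: present (CH2NHCH2 — C–N–C with sp³ carbons and no adjacent C=O → amine (secondary)).
ester: present (CH2COOCH2 — –C(=O)–O–C with C on the carbonyl side → ester).
carboxylic acid: present (CH(COOH) — pendant –COOH: carbonyl C bonded to C and –OH → carboxylic acid).
sulfide: no segment matches this pattern.

sulfide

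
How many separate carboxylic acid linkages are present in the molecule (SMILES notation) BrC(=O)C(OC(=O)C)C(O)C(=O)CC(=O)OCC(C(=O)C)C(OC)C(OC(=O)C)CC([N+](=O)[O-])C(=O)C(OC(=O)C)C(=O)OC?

Working along the chain:
  BrCO: –C(=O)Br: carbonyl C bonded to C and to a halogen → acyl halide (not alkyl halide).
  CH(OCOCH3): pendant –OC(=O)CH3: an acyloxy group → ester.
  CH(OH): –OH on an sp³ carbon → alcohol (secondary).
  CO: –C(=O)– with carbon on both sides → ketone.
  CH2COOCH2: –C(=O)–O–C with C on the carbonyl side → ester.
  CH(COCH3): pendant –COCH3: carbonyl C bonded to two carbons → ketone.
  CH(OCH3): pendant –OCH3: C–O–C with sp³ C, no adjacent C=O → ether.
  CH(OCOCH3): pendant –OC(=O)CH3: an acyloxy group → ester.
  CH(NO2): –NO2 on an sp³ carbon → nitro (the N=O is not a carbonyl).
  CO: –C(=O)– with carbon on both sides → ketone.
  CH(OCOCH3): pendant –OC(=O)CH3: an acyloxy group → ester.
  COOCH3: –C(=O)OCH3: carbonyl C bonded to C and to –OCH3 → ester (not ketone + ether).
No segment is a carboxylic acid: CH(OCOCH3) is ester, not carboxylic acid; CH(OH) is alcohol, not carboxylic acid; CH2COOCH2 is ester, not carboxylic acid. → 0.

0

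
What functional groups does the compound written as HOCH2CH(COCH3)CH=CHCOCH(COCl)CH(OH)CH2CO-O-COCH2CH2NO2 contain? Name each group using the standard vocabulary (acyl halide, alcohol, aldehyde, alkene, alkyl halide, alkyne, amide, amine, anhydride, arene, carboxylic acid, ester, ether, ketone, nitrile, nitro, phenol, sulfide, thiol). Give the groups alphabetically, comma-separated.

HO– on an sp³ carbon → alcohol.
pendant –COCH3: carbonyl C bonded to two carbons → ketone.
C=C double bond → alkene.
–C(=O)– with carbon on both sides → ketone.
pendant –C(=O)X: carbonyl C bonded to C and halogen → acyl halide.
–OH on an sp³ carbon → alcohol (secondary).
two acyl groups sharing one oxygen, –C(=O)–O–C(=O)– → anhydride.
–NO2 on carbon → nitro group.

acyl halide, alcohol, alkene, anhydride, ketone, nitro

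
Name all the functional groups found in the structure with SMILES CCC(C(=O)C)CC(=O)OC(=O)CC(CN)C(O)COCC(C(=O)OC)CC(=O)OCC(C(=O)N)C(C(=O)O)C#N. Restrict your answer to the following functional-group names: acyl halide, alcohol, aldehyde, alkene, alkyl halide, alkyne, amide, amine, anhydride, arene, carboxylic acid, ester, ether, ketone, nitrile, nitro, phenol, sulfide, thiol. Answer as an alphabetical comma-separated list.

pendant –COCH3: carbonyl C bonded to two carbons → ketone.
two acyl groups sharing one oxygen, –C(=O)–O–C(=O)– → anhydride.
pendant –CH2NH2: N on sp³ C, no adjacent C=O → amine.
–OH on an sp³ carbon → alcohol (secondary).
C–O–C with sp³ carbons on both sides and no adjacent C=O → ether.
pendant –COOCH3: carbonyl C bonded to C and –OCH3 → ester.
–C(=O)–O–C with C on the carbonyl side → ester.
pendant –CONH2: carbonyl C bonded to C and N → amide.
pendant –COOH: carbonyl C bonded to C and –OH → carboxylic acid.
–C≡N: carbon triple-bonded to nitrogen → nitrile.

alcohol, amide, amine, anhydride, carboxylic acid, ester, ether, ketone, nitrile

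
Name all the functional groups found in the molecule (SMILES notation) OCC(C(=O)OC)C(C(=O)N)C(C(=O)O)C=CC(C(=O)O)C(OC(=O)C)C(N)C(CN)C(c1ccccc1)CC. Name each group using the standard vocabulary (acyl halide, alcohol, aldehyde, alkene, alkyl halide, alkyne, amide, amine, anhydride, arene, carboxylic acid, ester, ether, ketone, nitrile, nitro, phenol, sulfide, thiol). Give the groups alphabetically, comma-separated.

HO– on an sp³ carbon → alcohol.
pendant –COOCH3: carbonyl C bonded to C and –OCH3 → ester.
pendant –CONH2: carbonyl C bonded to C and N → amide.
pendant –COOH: carbonyl C bonded to C and –OH → carboxylic acid.
C=C double bond → alkene.
pendant –COOH: carbonyl C bonded to C and –OH → carboxylic acid.
pendant –OC(=O)CH3: an acyloxy group → ester.
–NH2 on an sp³ carbon with no adjacent C=O → amine.
pendant –CH2NH2: N on sp³ C, no adjacent C=O → amine.
pendant –C6H5: benzene ring → arene.

alcohol, alkene, amide, amine, arene, carboxylic acid, ester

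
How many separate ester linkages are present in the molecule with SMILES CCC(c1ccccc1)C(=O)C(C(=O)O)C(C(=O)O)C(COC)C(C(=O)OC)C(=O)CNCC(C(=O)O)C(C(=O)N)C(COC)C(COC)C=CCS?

1

pendant –C6H5: benzene ring → arene.
–C(=O)– with carbon on both sides → ketone.
pendant –COOH: carbonyl C bonded to C and –OH → carboxylic acid.
pendant –COOH: carbonyl C bonded to C and –OH → carboxylic acid.
pendant –CH2OCH3: C–O–C linkage → ether.
pendant –COOCH3: carbonyl C bonded to C and –OCH3 → ester.
–C(=O)– with carbon on both sides → ketone.
C–N–C with sp³ carbons and no adjacent C=O → amine (secondary).
pendant –COOH: carbonyl C bonded to C and –OH → carboxylic acid.
pendant –CONH2: carbonyl C bonded to C and N → amide.
pendant –CH2OCH3: C–O–C linkage → ether.
pendant –CH2OCH3: C–O–C linkage → ether.
C=C double bond → alkene.
–SH on an sp³ carbon → thiol.
Ester appears at: CH(COOCH3) → 1.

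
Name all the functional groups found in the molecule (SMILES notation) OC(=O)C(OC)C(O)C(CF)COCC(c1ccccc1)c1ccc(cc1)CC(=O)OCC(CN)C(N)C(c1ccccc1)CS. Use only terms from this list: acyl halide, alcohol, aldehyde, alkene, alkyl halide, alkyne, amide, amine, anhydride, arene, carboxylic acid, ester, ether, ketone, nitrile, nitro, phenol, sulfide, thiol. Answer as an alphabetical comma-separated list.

alcohol, alkyl halide, amine, arene, carboxylic acid, ester, ether, thiol

Taking each segment in turn:
  HOOC: –COOH: carbonyl C bonded to –OH and C → carboxylic acid (the –OH is not a separate alcohol).
  CH(OCH3): pendant –OCH3: C–O–C with sp³ C, no adjacent C=O → ether.
  CH(OH): –OH on an sp³ carbon → alcohol (secondary).
  CH(CH2F): pendant –CH2X: halogen on sp³ carbon → alkyl halide.
  CH2OCH2: C–O–C with sp³ carbons on both sides and no adjacent C=O → ether.
  CH(C6H5): pendant –C6H5: benzene ring → arene.
  C6H4: para-disubstituted benzene ring → arene.
  CH2COOCH2: –C(=O)–O–C with C on the carbonyl side → ester.
  CH(CH2NH2): pendant –CH2NH2: N on sp³ C, no adjacent C=O → amine.
  CH(NH2): –NH2 on an sp³ carbon with no adjacent C=O → amine.
  CH(C6H5): pendant –C6H5: benzene ring → arene.
  CH2SH: –SH on an sp³ carbon → thiol.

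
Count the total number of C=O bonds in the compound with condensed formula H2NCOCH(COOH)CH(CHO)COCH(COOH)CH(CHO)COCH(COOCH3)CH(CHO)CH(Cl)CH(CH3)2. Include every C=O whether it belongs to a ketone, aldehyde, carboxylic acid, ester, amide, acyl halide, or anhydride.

H2NCO: amide, 1 C=O (running total 1).
CH(COOH): carboxylic acid, 1 C=O (running total 2).
CH(CHO): aldehyde, 1 C=O (running total 3).
CO: ketone, 1 C=O (running total 4).
CH(COOH): carboxylic acid, 1 C=O (running total 5).
CH(CHO): aldehyde, 1 C=O (running total 6).
CO: ketone, 1 C=O (running total 7).
CH(COOCH3): ester, 1 C=O (running total 8).
CH(CHO): aldehyde, 1 C=O (running total 9).

9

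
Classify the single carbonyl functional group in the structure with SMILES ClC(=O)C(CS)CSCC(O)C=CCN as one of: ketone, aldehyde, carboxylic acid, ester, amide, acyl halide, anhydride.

acyl halide

The carbonyl is in the ClCO segment: –C(=O)Cl: carbonyl C bonded to C and to a halogen → acyl halide (not alkyl halide).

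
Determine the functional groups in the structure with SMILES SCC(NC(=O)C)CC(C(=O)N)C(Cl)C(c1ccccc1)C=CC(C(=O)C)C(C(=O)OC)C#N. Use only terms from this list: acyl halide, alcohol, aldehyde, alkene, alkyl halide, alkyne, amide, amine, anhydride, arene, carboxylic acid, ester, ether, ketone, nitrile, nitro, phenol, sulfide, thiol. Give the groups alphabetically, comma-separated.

alkene, alkyl halide, amide, arene, ester, ketone, nitrile, thiol

Reading the structure from left to right:
  HSCH2: –SH on an sp³ carbon → thiol.
  CH(NHCOCH3): pendant –NHC(=O)CH3: N bonded to a carbonyl → amide (not amine).
  CH(CONH2): pendant –CONH2: carbonyl C bonded to C and N → amide.
  CH(Cl): halogen on an sp³ carbon → alkyl halide.
  CH(C6H5): pendant –C6H5: benzene ring → arene.
  CH=CH: C=C double bond → alkene.
  CH(COCH3): pendant –COCH3: carbonyl C bonded to two carbons → ketone.
  CH(COOCH3): pendant –COOCH3: carbonyl C bonded to C and –OCH3 → ester.
  CN: –C≡N: carbon triple-bonded to nitrogen → nitrile.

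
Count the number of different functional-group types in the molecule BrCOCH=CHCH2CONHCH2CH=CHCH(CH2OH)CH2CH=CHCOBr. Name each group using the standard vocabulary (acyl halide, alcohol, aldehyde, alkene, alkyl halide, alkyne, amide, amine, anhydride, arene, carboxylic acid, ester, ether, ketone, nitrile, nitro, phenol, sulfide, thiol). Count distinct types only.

Taking each segment in turn:
  BrCO: –C(=O)Br: carbonyl C bonded to C and to a halogen → acyl halide (not alkyl halide).
  CH=CH: C=C double bond → alkene.
  CH2CONHCH2: –C(=O)–N– linkage → amide (the N is not an amine).
  CH=CH: C=C double bond → alkene.
  CH(CH2OH): pendant –CH2OH on an sp³ backbone C → alcohol.
  CH=CH: C=C double bond → alkene.
  COBr: –C(=O)Br: carbonyl C bonded to C and to a halogen → acyl halide (not alkyl halide).
Distinct types present: acyl halide, alcohol, alkene, amide.

4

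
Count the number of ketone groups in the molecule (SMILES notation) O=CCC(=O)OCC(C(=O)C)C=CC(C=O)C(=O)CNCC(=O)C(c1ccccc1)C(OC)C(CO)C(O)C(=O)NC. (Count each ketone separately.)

3

Working along the chain:
  OHC: terminal –CHO: carbonyl C bonded to H and C → aldehyde.
  CH2COOCH2: –C(=O)–O–C with C on the carbonyl side → ester.
  CH(COCH3): pendant –COCH3: carbonyl C bonded to two carbons → ketone.
  CH=CH: C=C double bond → alkene.
  CH(CHO): pendant –CHO: carbonyl C bonded to C and H → aldehyde.
  CO: –C(=O)– with carbon on both sides → ketone.
  CH2NHCH2: C–N–C with sp³ carbons and no adjacent C=O → amine (secondary).
  CO: –C(=O)– with carbon on both sides → ketone.
  CH(C6H5): pendant –C6H5: benzene ring → arene.
  CH(OCH3): pendant –OCH3: C–O–C with sp³ C, no adjacent C=O → ether.
  CH(CH2OH): pendant –CH2OH on an sp³ backbone C → alcohol.
  CH(OH): –OH on an sp³ carbon → alcohol (secondary).
  CONHCH3: –C(=O)NHCH3: carbonyl C bonded to C and to N → amide (the N is not an amine).
Ketone appears at: CH(COCH3), CO, CO → 3.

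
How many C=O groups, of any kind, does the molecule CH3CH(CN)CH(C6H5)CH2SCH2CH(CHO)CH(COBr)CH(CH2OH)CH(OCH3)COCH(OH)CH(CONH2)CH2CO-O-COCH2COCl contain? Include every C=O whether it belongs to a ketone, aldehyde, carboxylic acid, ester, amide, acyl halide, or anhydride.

CH(CHO): aldehyde, 1 C=O (running total 1).
CH(COBr): acyl halide, 1 C=O (running total 2).
CO: ketone, 1 C=O (running total 3).
CH(CONH2): amide, 1 C=O (running total 4).
CH2CO-O-COCH2: anhydride, 2 C=O (running total 6).
COCl: acyl halide, 1 C=O (running total 7).

7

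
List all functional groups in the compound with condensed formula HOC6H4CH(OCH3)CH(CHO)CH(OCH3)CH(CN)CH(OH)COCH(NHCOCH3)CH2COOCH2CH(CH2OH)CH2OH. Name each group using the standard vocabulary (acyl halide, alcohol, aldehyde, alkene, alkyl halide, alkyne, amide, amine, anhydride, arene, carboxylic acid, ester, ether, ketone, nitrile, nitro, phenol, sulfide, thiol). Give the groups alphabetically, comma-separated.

Working along the chain:
  HOC6H4: –OH attached directly to an aromatic ring → phenol (not alcohol); the ring itself is an arene.
  CH(OCH3): pendant –OCH3: C–O–C with sp³ C, no adjacent C=O → ether.
  CH(CHO): pendant –CHO: carbonyl C bonded to C and H → aldehyde.
  CH(OCH3): pendant –OCH3: C–O–C with sp³ C, no adjacent C=O → ether.
  CH(CN): pendant –C≡N: nitrile.
  CH(OH): –OH on an sp³ carbon → alcohol (secondary).
  CO: –C(=O)– with carbon on both sides → ketone.
  CH(NHCOCH3): pendant –NHC(=O)CH3: N bonded to a carbonyl → amide (not amine).
  CH2COOCH2: –C(=O)–O–C with C on the carbonyl side → ester.
  CH(CH2OH): pendant –CH2OH on an sp³ backbone C → alcohol.
  CH2OH: –OH on an sp³ carbon → alcohol.

alcohol, aldehyde, amide, arene, ester, ether, ketone, nitrile, phenol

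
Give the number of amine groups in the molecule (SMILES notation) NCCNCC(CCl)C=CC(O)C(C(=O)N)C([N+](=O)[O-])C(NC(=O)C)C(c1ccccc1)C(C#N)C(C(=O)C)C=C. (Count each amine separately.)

Working along the chain:
  H2NCH2: –NH2 on an sp³ carbon with no adjacent C=O → amine.
  CH2NHCH2: C–N–C with sp³ carbons and no adjacent C=O → amine (secondary).
  CH(CH2Cl): pendant –CH2X: halogen on sp³ carbon → alkyl halide.
  CH=CH: C=C double bond → alkene.
  CH(OH): –OH on an sp³ carbon → alcohol (secondary).
  CH(CONH2): pendant –CONH2: carbonyl C bonded to C and N → amide.
  CH(NO2): –NO2 on an sp³ carbon → nitro (the N=O is not a carbonyl).
  CH(NHCOCH3): pendant –NHC(=O)CH3: N bonded to a carbonyl → amide (not amine).
  CH(C6H5): pendant –C6H5: benzene ring → arene.
  CH(CN): pendant –C≡N: nitrile.
  CH(COCH3): pendant –COCH3: carbonyl C bonded to two carbons → ketone.
  CH=CH2: C=C double bond → alkene.
Amine appears at: H2NCH2, CH2NHCH2 → 2.

2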